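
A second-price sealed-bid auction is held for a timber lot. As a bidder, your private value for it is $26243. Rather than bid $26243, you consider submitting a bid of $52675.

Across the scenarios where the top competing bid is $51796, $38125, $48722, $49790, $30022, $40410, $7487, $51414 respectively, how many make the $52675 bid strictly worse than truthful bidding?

7

The deviation hurts exactly when the highest competing bid lies strictly between $26243 and $52675 — overbidding then wins at a price above your value.
$51796: inside the interval → strictly worse (loss $25553).
$38125: inside the interval → strictly worse (loss $11882).
$48722: inside the interval → strictly worse (loss $22479).
$49790: inside the interval → strictly worse (loss $23547).
$30022: inside the interval → strictly worse (loss $3779).
$40410: inside the interval → strictly worse (loss $14167).
$7487: below both → same outcome either way.
$51414: inside the interval → strictly worse (loss $25171).
Count: 7.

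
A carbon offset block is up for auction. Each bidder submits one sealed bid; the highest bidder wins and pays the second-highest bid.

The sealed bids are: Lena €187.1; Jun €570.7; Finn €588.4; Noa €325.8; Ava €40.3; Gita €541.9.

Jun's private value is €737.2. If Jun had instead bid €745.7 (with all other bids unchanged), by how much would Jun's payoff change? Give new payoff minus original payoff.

€148.8

The highest bid among the other bidders is €588.4; Jun's bid doesn't change that.
Original bid €570.7: Jun is not highest (top rival bid is €588.4); payoff €0.
Alternative bid €745.7: Jun is highest, pays the top rival bid €588.4; payoff €737.2 − €588.4 = €148.8.
Change in payoff = €148.8 − (€0) = €148.8.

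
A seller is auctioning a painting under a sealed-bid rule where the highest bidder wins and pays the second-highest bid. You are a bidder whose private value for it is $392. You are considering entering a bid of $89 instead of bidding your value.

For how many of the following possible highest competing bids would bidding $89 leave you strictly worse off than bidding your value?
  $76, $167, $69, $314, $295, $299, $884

The deviation hurts exactly when the highest competing bid lies strictly between $89 and $392 — underbidding then forfeits a profitable win.
$76: below both → same outcome either way.
$167: inside the interval → strictly worse (loss $225).
$69: below both → same outcome either way.
$314: inside the interval → strictly worse (loss $78).
$295: inside the interval → strictly worse (loss $97).
$299: inside the interval → strictly worse (loss $93).
$884: above both → same outcome either way.
Count: 4.

4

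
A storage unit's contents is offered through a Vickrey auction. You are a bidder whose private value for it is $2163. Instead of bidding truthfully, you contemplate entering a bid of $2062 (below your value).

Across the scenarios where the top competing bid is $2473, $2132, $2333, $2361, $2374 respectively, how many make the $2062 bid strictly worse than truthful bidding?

The deviation hurts exactly when the highest competing bid lies strictly between $2062 and $2163 — underbidding then forfeits a profitable win.
$2473: above both → same outcome either way.
$2132: inside the interval → strictly worse (loss $31).
$2333: above both → same outcome either way.
$2361: above both → same outcome either way.
$2374: above both → same outcome either way.
Count: 1.

1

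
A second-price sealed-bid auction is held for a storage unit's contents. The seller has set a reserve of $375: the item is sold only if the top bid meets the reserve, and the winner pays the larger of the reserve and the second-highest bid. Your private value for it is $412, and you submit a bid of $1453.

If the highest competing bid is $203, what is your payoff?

Your bid $1453 is the highest and exceeds the reserve.
Price = max(second-highest bid, reserve) = max($203, $375) = $375.
Payoff = $412 − $375 = $37.

$37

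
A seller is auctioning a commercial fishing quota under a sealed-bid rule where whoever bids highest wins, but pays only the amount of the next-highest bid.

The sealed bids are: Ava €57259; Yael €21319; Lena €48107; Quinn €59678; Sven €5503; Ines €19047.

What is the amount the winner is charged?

Highest bid: Quinn at €59678, so Quinn wins.
Second-highest bid: Ava at €57259 — that is the price the winner pays.

€57259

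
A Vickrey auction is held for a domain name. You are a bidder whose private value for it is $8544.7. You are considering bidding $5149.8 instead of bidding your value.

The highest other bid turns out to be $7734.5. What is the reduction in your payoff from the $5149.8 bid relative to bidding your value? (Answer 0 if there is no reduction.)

Bidding your value $8544.7: you win (since $8544.7 > $7734.5) and pay $7734.5. Payoff $810.2.
Bidding $5149.8: you lose. Payoff $0.
The competing bid $7734.5 lies between your shaded bid and your value, so underbidding forfeits an item you could have won at a profitable price.
Loss from deviating = $810.2 − ($0) = $810.2.
In a second-price auction your bid sets only whether you win, not what you pay, so bidding your true value is weakly dominant.

$810.2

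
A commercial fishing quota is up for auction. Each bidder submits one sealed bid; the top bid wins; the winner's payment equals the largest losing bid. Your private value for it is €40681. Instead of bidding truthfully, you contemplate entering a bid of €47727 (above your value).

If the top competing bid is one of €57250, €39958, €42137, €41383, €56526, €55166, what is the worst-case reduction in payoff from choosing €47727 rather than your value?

€1456

€57250: same outcome either way → loss €0.
€39958: same outcome either way → loss €0.
€42137: truthful gives €0, deviation gives −€1456 → loss €1456.
€41383: truthful gives €0, deviation gives −€702 → loss €702.
€56526: same outcome either way → loss €0.
€55166: same outcome either way → loss €0.
Maximum loss: €1456.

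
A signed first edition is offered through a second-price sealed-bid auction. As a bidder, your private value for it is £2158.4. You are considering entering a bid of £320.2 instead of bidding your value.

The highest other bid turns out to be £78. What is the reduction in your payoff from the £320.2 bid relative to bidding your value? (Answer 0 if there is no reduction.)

£0

Bidding your value £2158.4: you win (since £2158.4 > £78) and pay £78. Payoff £2080.4.
Bidding £320.2: you win and pay £78. Payoff £2158.4 − £78 = £2080.4.
Difference = £2080.4 − £2080.4 = £0; both bids lead to the same outcome because the competing bid is below both your value and your alternative bid.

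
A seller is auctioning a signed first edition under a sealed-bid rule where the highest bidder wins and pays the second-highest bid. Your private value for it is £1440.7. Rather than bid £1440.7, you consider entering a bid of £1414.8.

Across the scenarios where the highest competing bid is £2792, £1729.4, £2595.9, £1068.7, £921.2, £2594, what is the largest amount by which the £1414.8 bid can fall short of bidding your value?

£0

£2792: same outcome either way → loss £0.
£1729.4: same outcome either way → loss £0.
£2595.9: same outcome either way → loss £0.
£1068.7: same outcome either way → loss £0.
£921.2: same outcome either way → loss £0.
£2594: same outcome either way → loss £0.
Maximum loss: £0.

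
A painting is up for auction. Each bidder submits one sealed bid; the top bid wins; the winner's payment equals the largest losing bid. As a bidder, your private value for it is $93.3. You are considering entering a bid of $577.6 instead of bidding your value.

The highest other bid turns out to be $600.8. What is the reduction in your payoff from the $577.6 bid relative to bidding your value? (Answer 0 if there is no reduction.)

Bidding your value $93.3: you lose (since $93.3 < $600.8). Payoff $0.
Bidding $577.6: you lose. Payoff $0.
Difference = $0 − $0 = $0; both bids lead to the same outcome because the competing bid is above both your value and your alternative bid.

$0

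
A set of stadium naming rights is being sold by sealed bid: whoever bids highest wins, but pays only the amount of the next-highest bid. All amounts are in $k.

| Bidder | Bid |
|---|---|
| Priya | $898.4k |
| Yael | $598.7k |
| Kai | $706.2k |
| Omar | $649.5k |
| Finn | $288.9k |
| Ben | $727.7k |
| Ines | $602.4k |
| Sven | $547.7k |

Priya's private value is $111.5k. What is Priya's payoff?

−$616.2k

Highest bid: Priya at $898.4k, so Priya wins.
Second-highest bid: Ben at $727.7k — that is the price the winner pays.
Priya's payoff = value − price = $111.5k − $727.7k = −$616.2k.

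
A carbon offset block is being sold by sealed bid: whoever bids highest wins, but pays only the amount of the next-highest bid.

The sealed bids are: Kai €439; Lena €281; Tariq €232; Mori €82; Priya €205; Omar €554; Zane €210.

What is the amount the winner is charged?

Highest bid: Omar at €554, so Omar wins.
Second-highest bid: Kai at €439 — that is the price the winner pays.

€439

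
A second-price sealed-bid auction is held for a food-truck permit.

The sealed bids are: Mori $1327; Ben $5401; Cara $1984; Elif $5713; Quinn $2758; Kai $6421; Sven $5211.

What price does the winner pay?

Highest bid: Kai at $6421, so Kai wins.
Second-highest bid: Elif at $5713 — that is the price the winner pays.

$5713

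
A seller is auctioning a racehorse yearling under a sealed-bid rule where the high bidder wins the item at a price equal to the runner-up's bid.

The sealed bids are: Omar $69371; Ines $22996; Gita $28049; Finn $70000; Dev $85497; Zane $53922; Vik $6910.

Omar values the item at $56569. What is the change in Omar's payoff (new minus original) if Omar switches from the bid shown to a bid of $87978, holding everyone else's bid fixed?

The highest bid among the other bidders is $85497; Omar's bid doesn't change that.
Original bid $69371: Omar is not highest (top rival bid is $85497); payoff $0.
Alternative bid $87978: Omar is highest, pays the top rival bid $85497; payoff $56569 − $85497 = −$28928.
Change in payoff = −$28928 − ($0) = −$28928.

−$28928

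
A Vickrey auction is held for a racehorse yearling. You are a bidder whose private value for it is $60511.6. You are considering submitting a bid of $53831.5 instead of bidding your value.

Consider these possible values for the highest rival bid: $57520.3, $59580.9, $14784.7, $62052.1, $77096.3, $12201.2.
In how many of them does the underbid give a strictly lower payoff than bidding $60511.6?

The deviation hurts exactly when the highest competing bid lies strictly between $53831.5 and $60511.6 — underbidding then forfeits a profitable win.
$57520.3: inside the interval → strictly worse (loss $2991.3).
$59580.9: inside the interval → strictly worse (loss $930.7).
$14784.7: below both → same outcome either way.
$62052.1: above both → same outcome either way.
$77096.3: above both → same outcome either way.
$12201.2: below both → same outcome either way.
Count: 2.

2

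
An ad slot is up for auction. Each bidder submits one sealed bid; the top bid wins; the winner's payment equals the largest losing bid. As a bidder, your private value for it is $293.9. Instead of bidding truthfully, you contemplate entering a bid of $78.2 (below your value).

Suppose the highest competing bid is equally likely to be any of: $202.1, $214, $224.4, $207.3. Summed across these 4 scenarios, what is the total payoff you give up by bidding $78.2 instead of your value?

The deviation costs you only when the competing bid falls strictly between $78.2 and $293.9; elsewhere both bids give the same outcome.
$202.1: truthful payoff $91.8, deviation payoff $0 → loss $91.8.
$214: truthful payoff $79.9, deviation payoff $0 → loss $79.9.
$224.4: truthful payoff $69.5, deviation payoff $0 → loss $69.5.
$207.3: truthful payoff $86.6, deviation payoff $0 → loss $86.6.
Total loss = $91.8 + $79.9 + $69.5 + $86.6 = $327.8.

$327.8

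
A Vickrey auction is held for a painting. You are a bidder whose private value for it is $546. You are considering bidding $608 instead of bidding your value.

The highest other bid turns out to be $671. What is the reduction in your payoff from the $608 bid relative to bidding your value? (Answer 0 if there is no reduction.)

Bidding your value $546: you lose (since $546 < $671). Payoff $0.
Bidding $608: you lose. Payoff $0.
Difference = $0 − $0 = $0; both bids lead to the same outcome because the competing bid is above both your value and your alternative bid.

$0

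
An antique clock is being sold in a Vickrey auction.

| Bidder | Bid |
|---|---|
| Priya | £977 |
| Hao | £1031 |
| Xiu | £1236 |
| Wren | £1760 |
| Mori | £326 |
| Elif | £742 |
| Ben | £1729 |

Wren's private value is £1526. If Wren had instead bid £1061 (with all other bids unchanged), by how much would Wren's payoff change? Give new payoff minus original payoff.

The highest bid among the other bidders is £1729; Wren's bid doesn't change that.
Original bid £1760: Wren is highest, pays the top rival bid £1729; payoff £1526 − £1729 = −£203.
Alternative bid £1061: Wren is not highest (top rival bid is £1729); payoff £0.
Change in payoff = £0 − (−£203) = £203.

£203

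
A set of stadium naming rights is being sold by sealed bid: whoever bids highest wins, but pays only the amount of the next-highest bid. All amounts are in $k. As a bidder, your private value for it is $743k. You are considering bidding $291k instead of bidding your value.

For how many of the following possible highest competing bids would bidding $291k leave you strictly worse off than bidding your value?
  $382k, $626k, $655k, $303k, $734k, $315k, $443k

The deviation hurts exactly when the highest competing bid lies strictly between $291k and $743k — underbidding then forfeits a profitable win.
$382k: inside the interval → strictly worse (loss $361k).
$626k: inside the interval → strictly worse (loss $117k).
$655k: inside the interval → strictly worse (loss $88k).
$303k: inside the interval → strictly worse (loss $440k).
$734k: inside the interval → strictly worse (loss $9k).
$315k: inside the interval → strictly worse (loss $428k).
$443k: inside the interval → strictly worse (loss $300k).
Count: 7.

7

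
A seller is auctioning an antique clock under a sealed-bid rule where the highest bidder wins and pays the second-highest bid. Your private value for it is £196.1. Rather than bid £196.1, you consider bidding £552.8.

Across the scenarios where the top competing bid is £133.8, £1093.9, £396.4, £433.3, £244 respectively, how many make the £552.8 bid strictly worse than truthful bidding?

The deviation hurts exactly when the highest competing bid lies strictly between £196.1 and £552.8 — overbidding then wins at a price above your value.
£133.8: below both → same outcome either way.
£1093.9: above both → same outcome either way.
£396.4: inside the interval → strictly worse (loss £200.3).
£433.3: inside the interval → strictly worse (loss £237.2).
£244: inside the interval → strictly worse (loss £47.9).
Count: 3.

3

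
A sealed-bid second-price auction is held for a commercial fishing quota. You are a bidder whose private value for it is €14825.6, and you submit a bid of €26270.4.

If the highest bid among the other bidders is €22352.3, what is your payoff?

Your bid €26270.4 exceeds the highest competing bid €22352.3, so you win.
In a second-price auction the winner pays the second-highest bid, €22352.3.
Payoff = value − price = €14825.6 − €22352.3 = −€7526.7.

−€7526.7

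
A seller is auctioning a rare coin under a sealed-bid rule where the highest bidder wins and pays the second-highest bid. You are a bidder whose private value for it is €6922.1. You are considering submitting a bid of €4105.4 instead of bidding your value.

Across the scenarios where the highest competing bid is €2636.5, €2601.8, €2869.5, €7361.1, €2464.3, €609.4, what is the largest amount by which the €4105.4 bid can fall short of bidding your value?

€0

€2636.5: same outcome either way → loss €0.
€2601.8: same outcome either way → loss €0.
€2869.5: same outcome either way → loss €0.
€7361.1: same outcome either way → loss €0.
€2464.3: same outcome either way → loss €0.
€609.4: same outcome either way → loss €0.
Maximum loss: €0.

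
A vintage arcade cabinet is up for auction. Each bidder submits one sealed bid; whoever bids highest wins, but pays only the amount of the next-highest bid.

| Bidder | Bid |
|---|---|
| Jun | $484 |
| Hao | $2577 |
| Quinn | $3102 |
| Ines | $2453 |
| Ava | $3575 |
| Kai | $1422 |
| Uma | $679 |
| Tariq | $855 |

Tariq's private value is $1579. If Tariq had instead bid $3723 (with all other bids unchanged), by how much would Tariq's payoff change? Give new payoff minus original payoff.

−$1996

The highest bid among the other bidders is $3575; Tariq's bid doesn't change that.
Original bid $855: Tariq is not highest (top rival bid is $3575); payoff $0.
Alternative bid $3723: Tariq is highest, pays the top rival bid $3575; payoff $1579 − $3575 = −$1996.
Change in payoff = −$1996 − ($0) = −$1996.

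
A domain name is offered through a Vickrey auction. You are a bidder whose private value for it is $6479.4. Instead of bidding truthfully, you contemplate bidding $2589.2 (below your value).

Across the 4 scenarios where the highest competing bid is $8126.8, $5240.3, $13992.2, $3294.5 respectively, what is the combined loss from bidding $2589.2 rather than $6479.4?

The deviation costs you only when the competing bid falls strictly between $2589.2 and $6479.4; elsewhere both bids give the same outcome.
$8126.8: outcomes coincide → loss $0.
$5240.3: truthful payoff $1239.1, deviation payoff $0 → loss $1239.1.
$13992.2: outcomes coincide → loss $0.
$3294.5: truthful payoff $3184.9, deviation payoff $0 → loss $3184.9.
Total loss = $1239.1 + $3184.9 = $4424.
In a second-price auction your bid sets only whether you win, not what you pay, so bidding your true value is weakly dominant.

$4424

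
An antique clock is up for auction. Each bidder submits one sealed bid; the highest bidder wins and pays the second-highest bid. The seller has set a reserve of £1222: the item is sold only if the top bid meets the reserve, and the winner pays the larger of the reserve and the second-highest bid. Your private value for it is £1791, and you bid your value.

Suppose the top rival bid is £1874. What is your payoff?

Your bid £1791 is below the highest competing bid £1874, so you lose. Payoff £0.

£0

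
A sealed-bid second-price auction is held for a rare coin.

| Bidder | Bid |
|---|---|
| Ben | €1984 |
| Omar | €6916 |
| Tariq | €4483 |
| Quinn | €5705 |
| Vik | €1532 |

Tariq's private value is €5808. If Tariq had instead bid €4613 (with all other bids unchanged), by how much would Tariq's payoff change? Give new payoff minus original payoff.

The highest bid among the other bidders is €6916; Tariq's bid doesn't change that.
Original bid €4483: Tariq is not highest (top rival bid is €6916); payoff €0.
Alternative bid €4613: Tariq is not highest (top rival bid is €6916); payoff €0.
Change in payoff = €0 − (€0) = €0.

€0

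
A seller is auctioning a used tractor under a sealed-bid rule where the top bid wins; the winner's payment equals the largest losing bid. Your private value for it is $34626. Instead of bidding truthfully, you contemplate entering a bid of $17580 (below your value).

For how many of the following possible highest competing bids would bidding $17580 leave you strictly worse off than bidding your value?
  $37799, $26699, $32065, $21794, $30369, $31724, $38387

The deviation hurts exactly when the highest competing bid lies strictly between $17580 and $34626 — underbidding then forfeits a profitable win.
$37799: above both → same outcome either way.
$26699: inside the interval → strictly worse (loss $7927).
$32065: inside the interval → strictly worse (loss $2561).
$21794: inside the interval → strictly worse (loss $12832).
$30369: inside the interval → strictly worse (loss $4257).
$31724: inside the interval → strictly worse (loss $2902).
$38387: above both → same outcome either way.
Count: 5.

5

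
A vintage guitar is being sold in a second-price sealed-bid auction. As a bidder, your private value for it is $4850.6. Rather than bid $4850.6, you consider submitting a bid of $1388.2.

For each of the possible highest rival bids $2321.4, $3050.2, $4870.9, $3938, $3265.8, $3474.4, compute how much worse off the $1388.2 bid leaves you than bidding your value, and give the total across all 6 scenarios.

The deviation costs you only when the competing bid falls strictly between $1388.2 and $4850.6; elsewhere both bids give the same outcome.
$2321.4: truthful payoff $2529.2, deviation payoff $0 → loss $2529.2.
$3050.2: truthful payoff $1800.4, deviation payoff $0 → loss $1800.4.
$4870.9: outcomes coincide → loss $0.
$3938: truthful payoff $912.6, deviation payoff $0 → loss $912.6.
$3265.8: truthful payoff $1584.8, deviation payoff $0 → loss $1584.8.
$3474.4: truthful payoff $1376.2, deviation payoff $0 → loss $1376.2.
Total loss = $2529.2 + $1800.4 + $912.6 + $1584.8 + $1376.2 = $8203.2.

$8203.2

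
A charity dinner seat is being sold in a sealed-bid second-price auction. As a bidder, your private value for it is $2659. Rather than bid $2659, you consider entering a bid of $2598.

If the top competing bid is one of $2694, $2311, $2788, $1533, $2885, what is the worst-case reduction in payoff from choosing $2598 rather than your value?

$2694: same outcome either way → loss $0.
$2311: same outcome either way → loss $0.
$2788: same outcome either way → loss $0.
$1533: same outcome either way → loss $0.
$2885: same outcome either way → loss $0.
Maximum loss: $0.

$0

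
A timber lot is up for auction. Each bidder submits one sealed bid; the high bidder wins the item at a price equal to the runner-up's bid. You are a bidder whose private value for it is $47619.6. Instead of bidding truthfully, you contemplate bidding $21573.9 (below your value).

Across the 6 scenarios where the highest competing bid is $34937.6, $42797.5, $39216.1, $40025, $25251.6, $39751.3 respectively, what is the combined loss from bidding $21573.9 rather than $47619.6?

The deviation costs you only when the competing bid falls strictly between $21573.9 and $47619.6; elsewhere both bids give the same outcome.
$34937.6: truthful payoff $12682, deviation payoff $0 → loss $12682.
$42797.5: truthful payoff $4822.1, deviation payoff $0 → loss $4822.1.
$39216.1: truthful payoff $8403.5, deviation payoff $0 → loss $8403.5.
$40025: truthful payoff $7594.6, deviation payoff $0 → loss $7594.6.
$25251.6: truthful payoff $22368, deviation payoff $0 → loss $22368.
$39751.3: truthful payoff $7868.3, deviation payoff $0 → loss $7868.3.
Total loss = $12682 + $4822.1 + $8403.5 + $7594.6 + $22368 + $7868.3 = $63738.5.

$63738.5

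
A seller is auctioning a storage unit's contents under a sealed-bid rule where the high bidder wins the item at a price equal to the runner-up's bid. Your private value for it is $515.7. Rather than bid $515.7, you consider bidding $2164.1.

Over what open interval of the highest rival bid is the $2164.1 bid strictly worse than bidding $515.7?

If the competing bid is below $515.7, both bids win at the same price — no difference.
If it is above $2164.1, both bids lose — no difference.
If it lies strictly between $515.7 and $2164.1, bidding your value loses (payoff 0) while bidding $2164.1 wins at a price above your value (payoff negative).
So the deviation strictly hurts on the open interval ($515.7, $2164.1).
Truthful bidding weakly dominates here: raising your bid can only win items priced above your value, and lowering it can only forfeit items priced below.

($515.7, $2164.1)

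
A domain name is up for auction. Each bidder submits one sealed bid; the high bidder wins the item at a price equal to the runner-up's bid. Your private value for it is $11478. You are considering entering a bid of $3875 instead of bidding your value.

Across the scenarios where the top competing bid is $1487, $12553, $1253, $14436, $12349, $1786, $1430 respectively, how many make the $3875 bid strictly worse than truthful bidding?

0

The deviation hurts exactly when the highest competing bid lies strictly between $3875 and $11478 — underbidding then forfeits a profitable win.
$1487: below both → same outcome either way.
$12553: above both → same outcome either way.
$1253: below both → same outcome either way.
$14436: above both → same outcome either way.
$12349: above both → same outcome either way.
$1786: below both → same outcome either way.
$1430: below both → same outcome either way.
Count: 0.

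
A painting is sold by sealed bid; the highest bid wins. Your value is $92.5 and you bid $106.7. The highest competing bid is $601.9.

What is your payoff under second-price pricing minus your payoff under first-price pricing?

Your bid $106.7 is below $601.9, so you lose under either rule.
Payoff is $0 in both cases; difference = $0.

$0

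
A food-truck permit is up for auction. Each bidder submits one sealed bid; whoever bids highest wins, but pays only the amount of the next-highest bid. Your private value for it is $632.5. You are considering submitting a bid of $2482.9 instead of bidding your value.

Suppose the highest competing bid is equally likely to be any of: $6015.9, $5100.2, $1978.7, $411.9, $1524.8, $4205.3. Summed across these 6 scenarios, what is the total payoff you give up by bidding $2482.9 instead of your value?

The deviation costs you only when the competing bid falls strictly between $632.5 and $2482.9; elsewhere both bids give the same outcome.
$6015.9: outcomes coincide → loss $0.
$5100.2: outcomes coincide → loss $0.
$1978.7: truthful payoff $0, deviation payoff −$1346.2 → loss $1346.2.
$411.9: outcomes coincide → loss $0.
$1524.8: truthful payoff $0, deviation payoff −$892.3 → loss $892.3.
$4205.3: outcomes coincide → loss $0.
Total loss = $1346.2 + $892.3 = $2238.5.

$2238.5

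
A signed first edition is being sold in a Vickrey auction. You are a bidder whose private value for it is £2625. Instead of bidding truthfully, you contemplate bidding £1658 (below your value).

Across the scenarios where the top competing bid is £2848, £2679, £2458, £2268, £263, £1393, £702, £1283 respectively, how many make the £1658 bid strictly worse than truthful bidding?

2

The deviation hurts exactly when the highest competing bid lies strictly between £1658 and £2625 — underbidding then forfeits a profitable win.
£2848: above both → same outcome either way.
£2679: above both → same outcome either way.
£2458: inside the interval → strictly worse (loss £167).
£2268: inside the interval → strictly worse (loss £357).
£263: below both → same outcome either way.
£1393: below both → same outcome either way.
£702: below both → same outcome either way.
£1283: below both → same outcome either way.
Count: 2.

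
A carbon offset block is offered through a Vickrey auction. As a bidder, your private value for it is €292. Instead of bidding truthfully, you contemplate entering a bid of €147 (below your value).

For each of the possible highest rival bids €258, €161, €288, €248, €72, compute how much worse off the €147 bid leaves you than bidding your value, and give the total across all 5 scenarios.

€213

The deviation costs you only when the competing bid falls strictly between €147 and €292; elsewhere both bids give the same outcome.
€258: truthful payoff €34, deviation payoff €0 → loss €34.
€161: truthful payoff €131, deviation payoff €0 → loss €131.
€288: truthful payoff €4, deviation payoff €0 → loss €4.
€248: truthful payoff €44, deviation payoff €0 → loss €44.
€72: outcomes coincide → loss €0.
Total loss = €34 + €131 + €4 + €44 = €213.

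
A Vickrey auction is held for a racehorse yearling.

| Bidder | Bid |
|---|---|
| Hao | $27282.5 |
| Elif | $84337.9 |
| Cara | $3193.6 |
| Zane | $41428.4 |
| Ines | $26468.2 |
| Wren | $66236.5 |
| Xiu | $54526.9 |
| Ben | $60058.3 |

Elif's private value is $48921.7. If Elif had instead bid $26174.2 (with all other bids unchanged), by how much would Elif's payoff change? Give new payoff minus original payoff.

The highest bid among the other bidders is $66236.5; Elif's bid doesn't change that.
Original bid $84337.9: Elif is highest, pays the top rival bid $66236.5; payoff $48921.7 − $66236.5 = −$17314.8.
Alternative bid $26174.2: Elif is not highest (top rival bid is $66236.5); payoff $0.
Change in payoff = $0 − (−$17314.8) = $17314.8.

$17314.8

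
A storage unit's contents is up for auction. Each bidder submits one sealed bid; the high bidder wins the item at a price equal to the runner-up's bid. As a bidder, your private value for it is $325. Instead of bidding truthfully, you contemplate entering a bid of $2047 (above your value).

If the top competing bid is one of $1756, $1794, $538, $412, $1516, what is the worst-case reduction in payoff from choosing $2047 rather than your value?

$1756: truthful gives $0, deviation gives −$1431 → loss $1431.
$1794: truthful gives $0, deviation gives −$1469 → loss $1469.
$538: truthful gives $0, deviation gives −$213 → loss $213.
$412: truthful gives $0, deviation gives −$87 → loss $87.
$1516: truthful gives $0, deviation gives −$1191 → loss $1191.
Maximum loss: $1469.

$1469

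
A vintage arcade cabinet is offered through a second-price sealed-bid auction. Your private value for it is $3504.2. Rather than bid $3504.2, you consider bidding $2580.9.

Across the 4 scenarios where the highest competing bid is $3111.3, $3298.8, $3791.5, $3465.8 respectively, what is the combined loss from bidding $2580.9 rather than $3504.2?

The deviation costs you only when the competing bid falls strictly between $2580.9 and $3504.2; elsewhere both bids give the same outcome.
$3111.3: truthful payoff $392.9, deviation payoff $0 → loss $392.9.
$3298.8: truthful payoff $205.4, deviation payoff $0 → loss $205.4.
$3791.5: outcomes coincide → loss $0.
$3465.8: truthful payoff $38.4, deviation payoff $0 → loss $38.4.
Total loss = $392.9 + $205.4 + $38.4 = $636.7.

$636.7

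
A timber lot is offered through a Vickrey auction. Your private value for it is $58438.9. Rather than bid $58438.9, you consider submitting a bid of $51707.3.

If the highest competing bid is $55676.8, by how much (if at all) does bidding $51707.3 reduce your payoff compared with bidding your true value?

$2762.1

Bidding your value $58438.9: you win (since $58438.9 > $55676.8) and pay $55676.8. Payoff $2762.1.
Bidding $51707.3: you lose. Payoff $0.
The competing bid $55676.8 lies between your shaded bid and your value, so underbidding forfeits an item you could have won at a profitable price.
Loss from deviating = $2762.1 − ($0) = $2762.1.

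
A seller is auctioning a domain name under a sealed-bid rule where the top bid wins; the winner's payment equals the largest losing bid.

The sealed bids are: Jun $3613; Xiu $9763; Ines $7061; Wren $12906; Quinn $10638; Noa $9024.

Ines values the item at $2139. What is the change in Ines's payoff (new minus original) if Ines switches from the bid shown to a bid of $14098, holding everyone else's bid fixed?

The highest bid among the other bidders is $12906; Ines's bid doesn't change that.
Original bid $7061: Ines is not highest (top rival bid is $12906); payoff $0.
Alternative bid $14098: Ines is highest, pays the top rival bid $12906; payoff $2139 − $12906 = −$10767.
Change in payoff = −$10767 − ($0) = −$10767.

−$10767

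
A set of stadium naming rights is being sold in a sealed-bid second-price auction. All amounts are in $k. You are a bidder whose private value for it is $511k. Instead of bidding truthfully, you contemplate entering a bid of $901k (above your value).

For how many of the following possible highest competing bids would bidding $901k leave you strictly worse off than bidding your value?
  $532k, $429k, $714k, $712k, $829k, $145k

The deviation hurts exactly when the highest competing bid lies strictly between $511k and $901k — overbidding then wins at a price above your value.
$532k: inside the interval → strictly worse (loss $21k).
$429k: below both → same outcome either way.
$714k: inside the interval → strictly worse (loss $203k).
$712k: inside the interval → strictly worse (loss $201k).
$829k: inside the interval → strictly worse (loss $318k).
$145k: below both → same outcome either way.
Count: 4.

4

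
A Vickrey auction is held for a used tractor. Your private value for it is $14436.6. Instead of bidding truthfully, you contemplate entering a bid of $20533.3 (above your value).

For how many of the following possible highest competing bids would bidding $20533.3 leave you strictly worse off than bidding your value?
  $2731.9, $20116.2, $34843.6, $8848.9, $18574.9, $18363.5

The deviation hurts exactly when the highest competing bid lies strictly between $14436.6 and $20533.3 — overbidding then wins at a price above your value.
$2731.9: below both → same outcome either way.
$20116.2: inside the interval → strictly worse (loss $5679.6).
$34843.6: above both → same outcome either way.
$8848.9: below both → same outcome either way.
$18574.9: inside the interval → strictly worse (loss $4138.3).
$18363.5: inside the interval → strictly worse (loss $3926.9).
Count: 3.

3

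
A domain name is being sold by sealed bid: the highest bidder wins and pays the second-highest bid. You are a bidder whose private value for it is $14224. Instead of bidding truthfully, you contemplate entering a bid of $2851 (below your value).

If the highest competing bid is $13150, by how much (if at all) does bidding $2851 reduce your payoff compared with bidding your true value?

$1074

Bidding your value $14224: you win (since $14224 > $13150) and pay $13150. Payoff $1074.
Bidding $2851: you lose. Payoff $0.
The competing bid $13150 lies between your shaded bid and your value, so underbidding forfeits an item you could have won at a profitable price.
Loss from deviating = $1074 − ($0) = $1074.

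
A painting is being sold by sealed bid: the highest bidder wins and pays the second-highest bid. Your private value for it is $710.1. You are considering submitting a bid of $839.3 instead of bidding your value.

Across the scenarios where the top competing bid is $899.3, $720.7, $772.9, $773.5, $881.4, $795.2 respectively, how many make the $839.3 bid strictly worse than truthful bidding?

4

The deviation hurts exactly when the highest competing bid lies strictly between $710.1 and $839.3 — overbidding then wins at a price above your value.
$899.3: above both → same outcome either way.
$720.7: inside the interval → strictly worse (loss $10.6).
$772.9: inside the interval → strictly worse (loss $62.8).
$773.5: inside the interval → strictly worse (loss $63.4).
$881.4: above both → same outcome either way.
$795.2: inside the interval → strictly worse (loss $85.1).
Count: 4.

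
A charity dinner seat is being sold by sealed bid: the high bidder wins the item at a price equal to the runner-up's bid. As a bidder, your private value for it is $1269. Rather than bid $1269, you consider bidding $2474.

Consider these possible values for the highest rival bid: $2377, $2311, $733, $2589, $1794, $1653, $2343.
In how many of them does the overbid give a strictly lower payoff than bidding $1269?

The deviation hurts exactly when the highest competing bid lies strictly between $1269 and $2474 — overbidding then wins at a price above your value.
$2377: inside the interval → strictly worse (loss $1108).
$2311: inside the interval → strictly worse (loss $1042).
$733: below both → same outcome either way.
$2589: above both → same outcome either way.
$1794: inside the interval → strictly worse (loss $525).
$1653: inside the interval → strictly worse (loss $384).
$2343: inside the interval → strictly worse (loss $1074).
Count: 5.

5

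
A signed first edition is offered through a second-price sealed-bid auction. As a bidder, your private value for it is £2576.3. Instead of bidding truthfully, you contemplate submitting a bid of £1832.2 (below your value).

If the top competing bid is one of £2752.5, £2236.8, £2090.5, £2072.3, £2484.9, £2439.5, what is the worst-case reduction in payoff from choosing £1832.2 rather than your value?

£2752.5: same outcome either way → loss £0.
£2236.8: truthful gives £339.5, deviation gives £0 → loss £339.5.
£2090.5: truthful gives £485.8, deviation gives £0 → loss £485.8.
£2072.3: truthful gives £504, deviation gives £0 → loss £504.
£2484.9: truthful gives £91.4, deviation gives £0 → loss £91.4.
£2439.5: truthful gives £136.8, deviation gives £0 → loss £136.8.
Maximum loss: £504.

£504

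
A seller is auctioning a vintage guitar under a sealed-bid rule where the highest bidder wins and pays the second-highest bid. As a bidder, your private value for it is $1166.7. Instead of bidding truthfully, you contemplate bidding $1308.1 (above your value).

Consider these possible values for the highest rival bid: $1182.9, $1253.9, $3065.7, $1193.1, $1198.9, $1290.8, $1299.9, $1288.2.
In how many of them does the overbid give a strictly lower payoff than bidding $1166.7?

The deviation hurts exactly when the highest competing bid lies strictly between $1166.7 and $1308.1 — overbidding then wins at a price above your value.
$1182.9: inside the interval → strictly worse (loss $16.2).
$1253.9: inside the interval → strictly worse (loss $87.2).
$3065.7: above both → same outcome either way.
$1193.1: inside the interval → strictly worse (loss $26.4).
$1198.9: inside the interval → strictly worse (loss $32.2).
$1290.8: inside the interval → strictly worse (loss $124.1).
$1299.9: inside the interval → strictly worse (loss $133.2).
$1288.2: inside the interval → strictly worse (loss $121.5).
Count: 7.

7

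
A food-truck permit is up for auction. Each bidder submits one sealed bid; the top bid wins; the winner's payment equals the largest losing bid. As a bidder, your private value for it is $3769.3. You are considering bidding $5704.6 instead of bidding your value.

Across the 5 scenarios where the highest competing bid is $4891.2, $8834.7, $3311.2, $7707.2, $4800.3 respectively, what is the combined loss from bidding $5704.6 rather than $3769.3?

$2152.9

The deviation costs you only when the competing bid falls strictly between $3769.3 and $5704.6; elsewhere both bids give the same outcome.
$4891.2: truthful payoff $0, deviation payoff −$1121.9 → loss $1121.9.
$8834.7: outcomes coincide → loss $0.
$3311.2: outcomes coincide → loss $0.
$7707.2: outcomes coincide → loss $0.
$4800.3: truthful payoff $0, deviation payoff −$1031 → loss $1031.
Total loss = $1121.9 + $1031 = $2152.9.
Because the price is fixed by the runner-up's bid, deviating from your value can only change a good outcome into a bad one — never the reverse.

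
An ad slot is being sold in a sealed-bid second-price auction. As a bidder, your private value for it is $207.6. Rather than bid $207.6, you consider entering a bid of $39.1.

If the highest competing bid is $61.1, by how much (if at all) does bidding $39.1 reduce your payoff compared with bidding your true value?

$146.5

Bidding your value $207.6: you win (since $207.6 > $61.1) and pay $61.1. Payoff $146.5.
Bidding $39.1: you lose. Payoff $0.
The competing bid $61.1 lies between your shaded bid and your value, so underbidding forfeits an item you could have won at a profitable price.
Loss from deviating = $146.5 − ($0) = $146.5.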